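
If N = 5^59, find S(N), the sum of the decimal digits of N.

5^59 = 173472347597680709441192448139190673828125
Sum of its 42 digits: 191.

191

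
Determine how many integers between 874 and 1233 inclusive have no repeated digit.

The integers in [874, 1233] that have no repeated digit: 874, 875, 876, 879, 890, 891, …, 1209, 1230.
148 qualify.

148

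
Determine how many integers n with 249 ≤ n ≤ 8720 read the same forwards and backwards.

The integers in [249, 8720] that read the same forwards and backwards: 252, 262, 272, 282, 292, 303, …, 8558, 8668.
152 qualify.

152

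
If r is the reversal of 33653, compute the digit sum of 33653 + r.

31

Reversal of 33653 is 35633; 33653 + 35633 = 69286.
Digit sum of 69286: 6+9+2+8+6 = 31.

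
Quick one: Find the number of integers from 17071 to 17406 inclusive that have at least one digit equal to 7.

The integers in [17071, 17406] that have at least one digit equal to 7: 17071, 17072, 17073, 17074, 17075, 17076, …, 17405, 17406.
336 qualify.

336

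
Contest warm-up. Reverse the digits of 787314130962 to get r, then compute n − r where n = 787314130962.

518282717175

Reverse of 787314130962 is 269031413787.
787314130962 − 269031413787 = 518282717175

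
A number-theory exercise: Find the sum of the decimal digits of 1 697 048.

1+6+9+7+0+4+8 = 35

35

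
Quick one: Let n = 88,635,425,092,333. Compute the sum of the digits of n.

8+8+6+3+5+4+2+5+0+9+2+3+3+3 = 61

61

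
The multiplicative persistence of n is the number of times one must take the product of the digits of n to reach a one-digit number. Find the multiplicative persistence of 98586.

2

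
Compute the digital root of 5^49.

5

The digital root of n equals n mod 9 (or 9 when 9 | n), so we need 5^49 mod 9.
5^49 ≡ 5 (mod 9), so the digital root is 5.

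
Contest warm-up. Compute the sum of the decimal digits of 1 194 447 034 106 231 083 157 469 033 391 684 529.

1+1+9+4+4+4+7+0+3+4+1+0+6+2+3+1+0+8+3+1+5+7+4+6+9+0+3+3+3+9+1+6+8+4+5+2+9 = 146

146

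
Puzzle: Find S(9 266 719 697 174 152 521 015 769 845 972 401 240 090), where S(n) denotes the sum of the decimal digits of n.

173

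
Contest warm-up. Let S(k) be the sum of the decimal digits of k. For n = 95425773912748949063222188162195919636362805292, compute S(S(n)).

6

First digit sum: 222.
2+2+2 = 6.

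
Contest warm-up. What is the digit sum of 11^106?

11^106 = 244131953773478807896468655189242890169956148450713456327714069187732377528196957404677087520477124569203977561
Sum of its 111 digits: 538.

538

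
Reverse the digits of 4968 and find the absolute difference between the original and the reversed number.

3726

Reverse of 4968 is 8694.
|4968 − 8694| = 3726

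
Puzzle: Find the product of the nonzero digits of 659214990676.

44089920

6×5×9×2×1×4×9×9×6×7×6 = 44089920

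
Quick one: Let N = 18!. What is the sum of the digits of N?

54

18! = 6402373705728000
Sum of its 16 digits: 54.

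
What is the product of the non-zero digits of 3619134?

1944

3×6×1×9×1×3×4 = 1944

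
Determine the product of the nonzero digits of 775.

7×7×5 = 245

245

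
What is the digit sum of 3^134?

297

3^134 = 8595044557171427132038716315969726107279416250769088168531684569
Sum of its 64 digits: 297.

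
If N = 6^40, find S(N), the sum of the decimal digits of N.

6^40 = 13367494538843734067838845976576
Sum of its 32 digits: 171.

171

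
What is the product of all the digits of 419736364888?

167215104

4×1×9×7×3×6×3×6×4×8×8×8 = 167215104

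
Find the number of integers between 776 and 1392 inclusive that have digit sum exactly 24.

9

The integers in [776, 1392] that have digit sum exactly 24: 789, 798, 879, 888, 897, 969, 978, 987, 996.
9 qualify.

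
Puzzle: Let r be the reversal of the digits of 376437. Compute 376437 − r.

Reverse of 376437 is 734673.
376437 − 734673 = -358236

-358236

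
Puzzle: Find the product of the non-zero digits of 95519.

2025

9×5×5×1×9 = 2025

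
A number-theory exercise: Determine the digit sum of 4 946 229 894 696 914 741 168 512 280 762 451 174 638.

191

4+9+4+6+2+2+9+8+9+4+6+9+6+9+1+4+7+4+1+1+6+8+5+1+2+2+8+0+7+6+2+4+5+1+1+7+4+6+3+8 = 191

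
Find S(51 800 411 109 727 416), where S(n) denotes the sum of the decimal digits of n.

5+1+8+0+0+4+1+1+1+0+9+7+2+7+4+1+6 = 57

57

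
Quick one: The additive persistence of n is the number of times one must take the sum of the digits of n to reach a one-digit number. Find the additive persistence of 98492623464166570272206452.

98492623464166570272206452 → 112 → 4 (2 steps)

2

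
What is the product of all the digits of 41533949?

4×1×5×3×3×9×4×9 = 58320

58320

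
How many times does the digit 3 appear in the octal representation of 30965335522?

30965335522 in base 8 is 346553302742.
The digit 3 appears 3 times.

3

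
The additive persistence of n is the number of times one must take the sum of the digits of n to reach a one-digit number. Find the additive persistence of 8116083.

2

8116083 → 27 → 9 (2 steps)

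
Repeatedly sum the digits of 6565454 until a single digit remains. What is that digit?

6+5+6+5+4+5+4 = 35
3+5 = 8

8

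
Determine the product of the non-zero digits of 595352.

6750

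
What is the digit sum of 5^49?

5^49 = 17763568394002504646778106689453125
Sum of its 35 digits: 158.

158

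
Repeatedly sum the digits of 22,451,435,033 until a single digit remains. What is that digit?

2+2+4+5+1+4+3+5+0+3+3 = 32
3+2 = 5

5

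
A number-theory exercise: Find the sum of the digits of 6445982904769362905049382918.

6+4+4+5+9+8+2+9+0+4+7+6+9+3+6+2+9+0+5+0+4+9+3+8+2+9+1+8 = 142

142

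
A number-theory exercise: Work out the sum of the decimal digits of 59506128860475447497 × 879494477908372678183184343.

59506128860475447497 × 879494477908372678183184343 = 52335311734492201309018735784877820483368939471
Sum of its 47 digits: 207.

207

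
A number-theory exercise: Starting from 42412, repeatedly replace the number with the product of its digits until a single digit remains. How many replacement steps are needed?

3

42412 → 64 → 24 → 8 (3 steps)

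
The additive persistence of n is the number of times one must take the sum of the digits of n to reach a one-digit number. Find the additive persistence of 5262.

2

5262 → 15 → 6 (2 steps)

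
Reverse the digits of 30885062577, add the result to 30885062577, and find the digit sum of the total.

30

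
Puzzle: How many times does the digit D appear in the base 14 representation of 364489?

1

364489 in base 14 is 96B8D.
The digit D appears 1 time.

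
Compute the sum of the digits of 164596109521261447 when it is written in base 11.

67

164596109521261447 in base 11 is 36448436050034917.
Digit sum: 3+6+4+4+8+4+3+6+0+5+0+0+3+4+9+1+7 = 67.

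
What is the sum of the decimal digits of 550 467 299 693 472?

78

5+5+0+4+6+7+2+9+9+6+9+3+4+7+2 = 78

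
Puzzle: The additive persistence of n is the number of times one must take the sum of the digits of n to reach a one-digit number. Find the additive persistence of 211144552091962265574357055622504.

2

211144552091962265574357055622504 → 125 → 8 (2 steps)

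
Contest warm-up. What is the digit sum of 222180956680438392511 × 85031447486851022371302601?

222180956680438392511 × 85031447486851022371302601 = 18892368350551019020869819327132597201593221111
Sum of its 47 digits: 184.

184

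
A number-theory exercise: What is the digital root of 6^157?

9

The digital root of n equals n mod 9 (or 9 when 9 | n), so we need 6^157 mod 9.
6^157 ≡ 0 (mod 9), so the digital root is 9.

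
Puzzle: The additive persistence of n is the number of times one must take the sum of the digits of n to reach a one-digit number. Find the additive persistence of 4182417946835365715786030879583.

2

4182417946835365715786030879583 → 153 → 9 (2 steps)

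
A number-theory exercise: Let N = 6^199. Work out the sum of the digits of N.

747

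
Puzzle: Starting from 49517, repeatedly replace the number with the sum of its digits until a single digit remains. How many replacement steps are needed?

49517 → 26 → 8 (2 steps)

2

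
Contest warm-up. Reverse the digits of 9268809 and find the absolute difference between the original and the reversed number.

180180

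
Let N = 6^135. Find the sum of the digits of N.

468

6^135 = 1123100968590805486067490785139871311149300510808491947285143687519677653346191462727898443913171541426176
Sum of its 106 digits: 468.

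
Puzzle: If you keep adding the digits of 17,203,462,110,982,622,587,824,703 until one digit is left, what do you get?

1+7+2+0+3+4+6+2+1+1+0+9+8+2+6+2+2+5+8+7+8+2+4+7+0+3 = 100
1+0+0 = 1
(Equivalently, 17,203,462,110,982,622,587,824,703 mod 9 = 1.)

1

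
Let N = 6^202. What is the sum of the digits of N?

711

6^202 = 15365708057232986428691096094675854364347594832761619461837246841664065463786310604686597016267255502685261356800340673914360748658633428725824561309114433536
Sum of its 158 digits: 711.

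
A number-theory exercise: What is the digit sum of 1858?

1+8+5+8 = 22

22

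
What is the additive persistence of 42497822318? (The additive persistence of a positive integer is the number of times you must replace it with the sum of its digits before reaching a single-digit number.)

42497822318 → 50 → 5 (2 steps)

2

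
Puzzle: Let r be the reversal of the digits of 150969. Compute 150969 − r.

Reverse of 150969 is 969051.
150969 − 969051 = -818082

-818082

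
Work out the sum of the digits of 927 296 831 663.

62

9+2+7+2+9+6+8+3+1+6+6+3 = 62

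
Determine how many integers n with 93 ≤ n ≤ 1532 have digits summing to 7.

The integers in [93, 1532] that have digits summing to 7: 106, 115, 124, 133, 142, 151, …, 1501, 1510.
55 qualify.

55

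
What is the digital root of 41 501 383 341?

4+1+5+0+1+3+8+3+3+4+1 = 33
3+3 = 6
(Equivalently, 41 501 383 341 mod 9 = 6.)

6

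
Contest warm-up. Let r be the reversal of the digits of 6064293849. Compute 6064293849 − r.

Reverse of 6064293849 is 9483924606.
6064293849 − 9483924606 = -3419630757

-3419630757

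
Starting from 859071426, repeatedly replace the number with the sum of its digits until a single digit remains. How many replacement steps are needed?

859071426 → 42 → 6 (2 steps)

2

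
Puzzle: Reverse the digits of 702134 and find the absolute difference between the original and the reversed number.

Reverse of 702134 is 431207.
|702134 − 431207| = 270927

270927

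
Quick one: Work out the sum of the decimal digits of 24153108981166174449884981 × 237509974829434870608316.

24153108981166174449884981 × 237509974829434870608316 = 5736604306169375405853767136525247307343702101996
Sum of its 49 digits: 206.

206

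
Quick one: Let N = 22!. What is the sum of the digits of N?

72

22! = 1124000727777607680000
Sum of its 22 digits: 72.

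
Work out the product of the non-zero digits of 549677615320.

9525600

5×4×9×6×7×7×6×1×5×3×2 = 9525600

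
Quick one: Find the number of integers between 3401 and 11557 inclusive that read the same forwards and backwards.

The integers in [3401, 11557] that read the same forwards and backwards: 3443, 3553, 3663, 3773, 3883, 3993, …, 11411, 11511.
82 qualify.

82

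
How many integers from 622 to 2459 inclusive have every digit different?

The integers in [622, 2459] that have every digit different: 623, 624, 625, 627, 628, 629, …, 2458, 2459.
970 qualify.

970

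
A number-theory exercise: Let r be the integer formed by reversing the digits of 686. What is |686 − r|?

Reverse of 686 is 686.
|686 − 686| = 0

0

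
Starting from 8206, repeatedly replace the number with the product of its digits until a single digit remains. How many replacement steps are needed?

1

8206 → 0 (1 step)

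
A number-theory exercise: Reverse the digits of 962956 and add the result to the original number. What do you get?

Reverse of 962956 is 659269.
962956 + 659269 = 1622225

1622225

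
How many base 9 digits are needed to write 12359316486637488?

17

12359316486637488 in base 9 is 66022633137234233, which has 17 digits.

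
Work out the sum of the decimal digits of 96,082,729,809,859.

9+6+0+8+2+7+2+9+8+0+9+8+5+9 = 82

82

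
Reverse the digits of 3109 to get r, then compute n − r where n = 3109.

-5904

Reverse of 3109 is 9013.
3109 − 9013 = -5904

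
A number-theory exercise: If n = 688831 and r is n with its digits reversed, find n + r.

827717

Reverse of 688831 is 138886.
688831 + 138886 = 827717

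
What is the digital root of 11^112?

7

The digital root of n equals n mod 9 (or 9 when 9 | n), so we need 11^112 mod 9.
11^112 ≡ 7 (mod 9), so the digital root is 7.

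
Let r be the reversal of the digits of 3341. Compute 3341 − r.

1908

Reverse of 3341 is 1433.
3341 − 1433 = 1908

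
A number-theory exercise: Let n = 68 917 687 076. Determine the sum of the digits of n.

65

6+8+9+1+7+6+8+7+0+7+6 = 65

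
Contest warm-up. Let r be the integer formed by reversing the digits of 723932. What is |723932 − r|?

484605

Reverse of 723932 is 239327.
|723932 − 239327| = 484605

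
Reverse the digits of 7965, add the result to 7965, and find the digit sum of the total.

18

Reversal of 7965 is 5697; 7965 + 5697 = 13662.
Digit sum of 13662: 1+3+6+6+2 = 18.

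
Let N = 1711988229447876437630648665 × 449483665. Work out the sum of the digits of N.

172

1711988229447876437630648665 × 449483665 = 769510743809092427653367878271557225
Sum of its 36 digits: 172.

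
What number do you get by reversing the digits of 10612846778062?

26087764821601

Reversing 10612846778062 gives 26087764821601.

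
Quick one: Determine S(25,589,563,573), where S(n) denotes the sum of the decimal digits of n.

2+5+5+8+9+5+6+3+5+7+3 = 58

58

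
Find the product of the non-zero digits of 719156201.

7×1×9×1×5×6×2×1 = 3780

3780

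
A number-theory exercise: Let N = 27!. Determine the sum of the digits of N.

108

27! = 10888869450418352160768000000
Sum of its 29 digits: 108.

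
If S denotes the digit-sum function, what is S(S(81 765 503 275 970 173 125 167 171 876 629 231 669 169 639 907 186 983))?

First digit sum: 257.
2+5+7 = 14.

14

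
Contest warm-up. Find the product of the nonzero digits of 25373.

2×5×3×7×3 = 630

630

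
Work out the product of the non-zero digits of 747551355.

367500

7×4×7×5×5×1×3×5×5 = 367500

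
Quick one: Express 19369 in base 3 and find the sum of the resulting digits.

19369 in base 3 is 222120101.
Digit sum: 2+2+2+1+2+0+1+0+1 = 11.

11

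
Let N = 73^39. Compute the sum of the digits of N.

73^39 = 4672954417432956379962192614950192144154662340504263318436639003988282937
Sum of its 73 digits: 325.

325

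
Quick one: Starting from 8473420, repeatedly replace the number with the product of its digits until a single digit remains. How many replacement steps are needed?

1

8473420 → 0 (1 step)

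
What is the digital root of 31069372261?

3+1+0+6+9+3+7+2+2+6+1 = 40
4+0 = 4
(Equivalently, 31069372261 mod 9 = 4.)

4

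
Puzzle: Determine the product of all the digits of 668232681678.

6×6×8×2×3×2×6×8×1×6×7×8 = 55738368

55738368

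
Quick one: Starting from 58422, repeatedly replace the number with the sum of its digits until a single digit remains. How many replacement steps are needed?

58422 → 21 → 3 (2 steps)

2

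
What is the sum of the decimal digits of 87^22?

198

87^22 = 4671147246865506228501458601530895705758769
Sum of its 43 digits: 198.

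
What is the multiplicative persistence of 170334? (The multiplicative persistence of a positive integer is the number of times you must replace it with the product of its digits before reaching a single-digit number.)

170334 → 0 (1 step)

1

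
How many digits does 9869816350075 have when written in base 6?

9869816350075 in base 6 is 32554044145353151, which has 17 digits.

17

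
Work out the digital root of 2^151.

2

The digital root of n equals n mod 9 (or 9 when 9 | n), so we need 2^151 mod 9.
2^151 ≡ 2 (mod 9), so the digital root is 2.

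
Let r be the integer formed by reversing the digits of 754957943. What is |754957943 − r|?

Reverse of 754957943 is 349759457.
|754957943 − 349759457| = 405198486

405198486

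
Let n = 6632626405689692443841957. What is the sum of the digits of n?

125

6+6+3+2+6+2+6+4+0+5+6+8+9+6+9+2+4+4+3+8+4+1+9+5+7 = 125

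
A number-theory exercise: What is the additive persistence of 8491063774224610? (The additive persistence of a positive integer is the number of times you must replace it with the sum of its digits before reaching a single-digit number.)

8491063774224610 → 64 → 10 → 1 (3 steps)

3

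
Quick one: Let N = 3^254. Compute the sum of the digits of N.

3^254 = 15445383597460525862771087421073478123802094534281015332400536047781785847751826215666863239345512169090185060060988826169
Sum of its 122 digits: 522.

522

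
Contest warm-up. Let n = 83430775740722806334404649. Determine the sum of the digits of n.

110

8+3+4+3+0+7+7+5+7+4+0+7+2+2+8+0+6+3+3+4+4+0+4+6+4+9 = 110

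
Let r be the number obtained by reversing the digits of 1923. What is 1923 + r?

Reverse of 1923 is 3291.
1923 + 3291 = 5214

5214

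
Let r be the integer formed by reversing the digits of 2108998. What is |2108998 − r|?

6889014

Reverse of 2108998 is 8998012.
|2108998 − 8998012| = 6889014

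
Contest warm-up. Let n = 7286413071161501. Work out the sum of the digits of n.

53

7+2+8+6+4+1+3+0+7+1+1+6+1+5+0+1 = 53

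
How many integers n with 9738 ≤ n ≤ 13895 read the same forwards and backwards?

The integers in [9738, 13895] that read the same forwards and backwards: 9779, 9889, 9999, 10001, 10101, 10201, …, 13731, 13831.
42 qualify.

42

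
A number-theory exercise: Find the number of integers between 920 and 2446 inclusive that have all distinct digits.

749

The integers in [920, 2446] that have all distinct digits: 920, 921, 923, 924, 925, 926, …, 2438, 2439.
749 qualify.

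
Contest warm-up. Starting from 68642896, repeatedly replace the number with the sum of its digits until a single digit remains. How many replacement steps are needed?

3

68642896 → 49 → 13 → 4 (3 steps)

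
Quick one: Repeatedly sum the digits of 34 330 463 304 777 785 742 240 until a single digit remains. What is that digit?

3+4+3+3+0+4+6+3+3+0+4+7+7+7+7+8+5+7+4+2+2+4+0 = 93
9+3 = 12
1+2 = 3

3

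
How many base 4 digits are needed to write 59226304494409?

23

59226304494409 in base 4 is 31131312302311303231021, which has 23 digits.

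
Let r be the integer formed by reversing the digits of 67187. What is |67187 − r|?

Reverse of 67187 is 78176.
|67187 − 78176| = 10989

10989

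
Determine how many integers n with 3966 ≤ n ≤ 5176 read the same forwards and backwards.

13

The integers in [3966, 5176] that read the same forwards and backwards: 3993, 4004, 4114, 4224, 4334, 4444, …, 5005, 5115.
13 qualify.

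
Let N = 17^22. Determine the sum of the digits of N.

136

17^22 = 1174562876521148458974062689
Sum of its 28 digits: 136.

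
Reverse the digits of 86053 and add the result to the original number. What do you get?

Reverse of 86053 is 35068.
86053 + 35068 = 121121

121121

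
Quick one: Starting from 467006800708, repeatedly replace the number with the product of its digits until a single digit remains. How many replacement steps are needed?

1

467006800708 → 0 (1 step)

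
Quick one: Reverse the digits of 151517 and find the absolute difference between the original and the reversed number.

563634

Reverse of 151517 is 715151.
|151517 − 715151| = 563634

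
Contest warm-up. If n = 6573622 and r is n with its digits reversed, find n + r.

Reverse of 6573622 is 2263756.
6573622 + 2263756 = 8837378

8837378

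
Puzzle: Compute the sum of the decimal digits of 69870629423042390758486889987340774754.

6+9+8+7+0+6+2+9+4+2+3+0+4+2+3+9+0+7+5+8+4+8+6+8+8+9+9+8+7+3+4+0+7+7+4+7+5+4 = 202

202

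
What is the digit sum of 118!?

756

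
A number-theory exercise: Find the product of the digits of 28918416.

2×8×9×1×8×4×1×6 = 27648

27648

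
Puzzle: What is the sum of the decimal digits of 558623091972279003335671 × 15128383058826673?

558623091972279003335671 × 15128383058826673 = 8451064120862800107022490443986427152583
Sum of its 40 digits: 151.

151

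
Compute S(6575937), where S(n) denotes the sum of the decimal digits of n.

6+5+7+5+9+3+7 = 42

42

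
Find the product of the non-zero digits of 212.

2×1×2 = 4

4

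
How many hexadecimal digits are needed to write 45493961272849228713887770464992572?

29

45493961272849228713887770464992572 in base 16 is 8C3068501239EEA7A905AB5BFBD3C, which has 29 digits.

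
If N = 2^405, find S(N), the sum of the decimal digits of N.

2^405 = 82631996098781074868989413504096379978550585370535152410581099409300723904538918228148651304964410605948901503127919788032
Sum of its 122 digits: 557.

557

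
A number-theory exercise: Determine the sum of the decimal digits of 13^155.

13^155 = 45837361165708061423020376689225893314734055607779290283887676621230205627097213586813815872303867264686727314814466414879387157598831699224501580618455528395339891983971957
Sum of its 173 digits: 817.

817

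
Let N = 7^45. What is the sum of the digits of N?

163

7^45 = 107006904423598033356356300384937784807
Sum of its 39 digits: 163.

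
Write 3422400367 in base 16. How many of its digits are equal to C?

3422400367 in base 16 is CBFDAF6F.
The digit C appears 1 time.

1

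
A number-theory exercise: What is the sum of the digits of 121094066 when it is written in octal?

44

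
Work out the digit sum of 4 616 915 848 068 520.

73

4+6+1+6+9+1+5+8+4+8+0+6+8+5+2+0 = 73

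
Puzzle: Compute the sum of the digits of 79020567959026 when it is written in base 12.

89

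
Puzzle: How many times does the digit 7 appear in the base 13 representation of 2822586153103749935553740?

2822586153103749935553740 in base 13 is B5697B0560A29B551AB6BB.
The digit 7 appears 1 time.

1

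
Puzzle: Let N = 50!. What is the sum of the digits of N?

216

50! = 30414093201713378043612608166064768844377641568960512000000000000
Sum of its 65 digits: 216.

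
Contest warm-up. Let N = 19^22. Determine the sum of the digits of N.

127

19^22 = 13569980418174090907801371961
Sum of its 29 digits: 127.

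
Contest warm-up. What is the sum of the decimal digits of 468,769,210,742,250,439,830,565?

4+6+8+7+6+9+2+1+0+7+4+2+2+5+0+4+3+9+8+3+0+5+6+5 = 106

106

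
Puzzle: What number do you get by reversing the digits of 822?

228

Reversing 822 gives 228.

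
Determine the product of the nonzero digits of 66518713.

30240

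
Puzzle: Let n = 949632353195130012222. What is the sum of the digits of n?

72

9+4+9+6+3+2+3+5+3+1+9+5+1+3+0+0+1+2+2+2+2 = 72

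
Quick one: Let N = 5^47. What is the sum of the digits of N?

128

5^47 = 710542735760100185871124267578125
Sum of its 33 digits: 128.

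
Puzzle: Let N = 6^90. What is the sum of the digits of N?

6^90 = 10804695562359870518299193703899148848724015728610899282651377959960576
Sum of its 71 digits: 360.

360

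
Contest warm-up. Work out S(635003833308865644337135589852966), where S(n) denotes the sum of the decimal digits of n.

155

6+3+5+0+0+3+8+3+3+3+0+8+8+6+5+6+4+4+3+3+7+1+3+5+5+8+9+8+5+2+9+6+6 = 155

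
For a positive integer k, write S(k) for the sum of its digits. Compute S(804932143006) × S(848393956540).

S(804932143006) = 8+0+4+9+3+2+1+4+3+0+0+6 = 40.
S(848393956540) = 8+4+8+3+9+3+9+5+6+5+4+0 = 64.
40 · 64 = 2560.

2560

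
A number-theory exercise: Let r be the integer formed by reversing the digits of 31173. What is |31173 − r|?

5940

Reverse of 31173 is 37113.
|31173 − 37113| = 5940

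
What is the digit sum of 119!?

774

119! = 55745857612076058813234317117419771556272886109483581752463927935846946310374691578057284710599874844234646982443450754604453404911734348832487342619913750049708004343808000000000000000000000000000
Sum of its 197 digits: 774.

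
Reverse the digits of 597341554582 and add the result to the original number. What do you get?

882796698377

Reverse of 597341554582 is 285455143795.
597341554582 + 285455143795 = 882796698377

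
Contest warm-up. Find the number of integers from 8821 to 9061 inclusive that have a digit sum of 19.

10

The integers in [8821, 9061] that have a digit sum of 19: 8821, 8830, 8902, 8911, 8920, 9019, 9028, 9037, 9046, 9055.
10 qualify.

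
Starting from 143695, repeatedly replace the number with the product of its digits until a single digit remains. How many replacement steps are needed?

2

143695 → 3240 → 0 (2 steps)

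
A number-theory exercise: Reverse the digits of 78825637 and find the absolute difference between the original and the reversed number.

5172750

Reverse of 78825637 is 73652887.
|78825637 − 73652887| = 5172750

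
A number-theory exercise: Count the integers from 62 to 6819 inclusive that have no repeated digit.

The integers in [62, 6819] that have no repeated digit: 62, 63, 64, 65, 67, 68, …, 6817, 6819.
3608 qualify.

3608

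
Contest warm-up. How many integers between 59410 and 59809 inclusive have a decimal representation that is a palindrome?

The integers in [59410, 59809] that have a decimal representation that is a palindrome: 59495, 59595, 59695, 59795.
4 qualify.

4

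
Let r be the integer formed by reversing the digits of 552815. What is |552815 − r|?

Reverse of 552815 is 518255.
|552815 − 518255| = 34560

34560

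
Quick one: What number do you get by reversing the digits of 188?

Reversing 188 gives 881.

881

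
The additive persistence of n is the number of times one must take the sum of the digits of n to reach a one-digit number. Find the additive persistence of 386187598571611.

386187598571611 → 76 → 13 → 4 (3 steps)

3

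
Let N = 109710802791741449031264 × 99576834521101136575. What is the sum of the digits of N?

109710802791741449031264 × 99576834521101136575 = 10924654454770398870437788251905103108880800
Sum of its 44 digits: 189.

189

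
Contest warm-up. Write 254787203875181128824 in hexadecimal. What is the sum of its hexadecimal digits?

254787203875181128824 in base 16 is DCFE1FC0107336C78.
Digit sum: 13+12+15+14+1+15+12+0+1+0+7+3+3+6+12+7+8 = 129.

129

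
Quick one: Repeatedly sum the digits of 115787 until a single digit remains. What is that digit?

2

1+1+5+7+8+7 = 29
2+9 = 11
1+1 = 2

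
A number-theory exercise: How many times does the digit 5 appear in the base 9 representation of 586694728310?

3

586694728310 in base 9 is 2062322565885.
The digit 5 appears 3 times.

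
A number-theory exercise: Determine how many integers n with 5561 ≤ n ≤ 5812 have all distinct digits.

The integers in [5561, 5812] that have all distinct digits: 5601, 5602, 5603, 5604, 5607, 5608, …, 5810, 5812.
121 qualify.

121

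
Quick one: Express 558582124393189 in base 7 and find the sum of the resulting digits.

49

558582124393189 in base 7 is 225441140523330451.
Digit sum: 2+2+5+4+4+1+1+4+0+5+2+3+3+3+0+4+5+1 = 49.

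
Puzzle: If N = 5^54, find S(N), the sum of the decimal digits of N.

127

5^54 = 55511151231257827021181583404541015625
Sum of its 38 digits: 127.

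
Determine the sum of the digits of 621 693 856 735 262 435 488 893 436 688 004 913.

175

6+2+1+6+9+3+8+5+6+7+3+5+2+6+2+4+3+5+4+8+8+8+9+3+4+3+6+6+8+8+0+0+4+9+1+3 = 175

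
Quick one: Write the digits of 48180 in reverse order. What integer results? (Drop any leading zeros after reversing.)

8184

Reversing 48180 gives 8184.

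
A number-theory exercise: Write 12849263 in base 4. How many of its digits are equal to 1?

3

12849263 in base 4 is 301001001233.
The digit 1 appears 3 times.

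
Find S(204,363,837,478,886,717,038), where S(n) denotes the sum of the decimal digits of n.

103

2+0+4+3+6+3+8+3+7+4+7+8+8+8+6+7+1+7+0+3+8 = 103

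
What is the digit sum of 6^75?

6^75 = 22979669527522769358466110762530581047876256816049606885376
Sum of its 59 digits: 288.

288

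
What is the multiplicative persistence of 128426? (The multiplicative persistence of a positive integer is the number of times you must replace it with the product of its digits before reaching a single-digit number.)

5

128426 → 768 → 336 → 54 → 20 → 0 (5 steps)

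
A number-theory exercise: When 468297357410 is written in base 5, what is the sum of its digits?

468297357410 in base 5 is 30133033110414120.
Digit sum: 3+0+1+3+3+0+3+3+1+1+0+4+1+4+1+2+0 = 30.

30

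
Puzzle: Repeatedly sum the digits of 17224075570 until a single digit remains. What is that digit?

1+7+2+2+4+0+7+5+5+7+0 = 40
4+0 = 4
(Equivalently, 17224075570 mod 9 = 4.)

4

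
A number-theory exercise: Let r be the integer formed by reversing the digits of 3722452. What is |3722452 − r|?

Reverse of 3722452 is 2542273.
|3722452 − 2542273| = 1180179

1180179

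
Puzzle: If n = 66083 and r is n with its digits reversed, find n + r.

Reverse of 66083 is 38066.
66083 + 38066 = 104149

104149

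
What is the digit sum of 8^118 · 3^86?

675

8^118 · 3^86 = 3954088368162159946753774933817969434010450515676079386314517265186280199383113147970764734567081484126024900179583940297416133139282422479439527936
Sum of its 148 digits: 675.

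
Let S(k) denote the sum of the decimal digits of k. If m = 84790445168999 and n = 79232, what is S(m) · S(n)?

S(84790445168999) = 8+4+7+9+0+4+4+5+1+6+8+9+9+9 = 83.
S(79232) = 7+9+2+3+2 = 23.
83 · 23 = 1909.

1909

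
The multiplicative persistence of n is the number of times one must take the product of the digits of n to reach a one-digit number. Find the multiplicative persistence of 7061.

1

7061 → 0 (1 step)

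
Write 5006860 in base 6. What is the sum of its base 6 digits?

5006860 in base 6 is 255151524.
Digit sum: 2+5+5+1+5+1+5+2+4 = 30.

30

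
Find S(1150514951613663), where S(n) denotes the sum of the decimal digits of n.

1+1+5+0+5+1+4+9+5+1+6+1+3+6+6+3 = 57

57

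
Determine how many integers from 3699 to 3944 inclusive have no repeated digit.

136

The integers in [3699, 3944] that have no repeated digit: 3701, 3702, 3704, 3705, 3706, 3708, …, 3941, 3942.
136 qualify.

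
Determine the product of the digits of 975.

9×7×5 = 315

315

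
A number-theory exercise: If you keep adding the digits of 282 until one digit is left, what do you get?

2+8+2 = 12
1+2 = 3

3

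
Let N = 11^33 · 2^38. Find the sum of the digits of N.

212

11^33 · 2^38 = 6384081835389951229102409559253357257675505664
Sum of its 46 digits: 212.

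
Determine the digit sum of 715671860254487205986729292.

7+1+5+6+7+1+8+6+0+2+5+4+4+8+7+2+0+5+9+8+6+7+2+9+2+9+2 = 132

132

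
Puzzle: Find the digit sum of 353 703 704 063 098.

3+5+3+7+0+3+7+0+4+0+6+3+0+9+8 = 58

58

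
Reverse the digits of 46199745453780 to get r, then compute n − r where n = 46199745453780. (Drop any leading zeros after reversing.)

Reverse of 46199745453780 is 8735454799164.
46199745453780 − 8735454799164 = 37464290654616

37464290654616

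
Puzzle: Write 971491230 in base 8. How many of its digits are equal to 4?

1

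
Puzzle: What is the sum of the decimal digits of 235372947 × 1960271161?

78

235372947 × 1960271161 = 461394800083681467
Sum of its 18 digits: 78.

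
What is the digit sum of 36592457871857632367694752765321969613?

3+6+5+9+2+4+5+7+8+7+1+8+5+7+6+3+2+3+6+7+6+9+4+7+5+2+7+6+5+3+2+1+9+6+9+6+1+3 = 195

195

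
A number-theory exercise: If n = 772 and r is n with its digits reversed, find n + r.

Reverse of 772 is 277.
772 + 277 = 1049

1049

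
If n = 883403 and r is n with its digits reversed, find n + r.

1187791

Reverse of 883403 is 304388.
883403 + 304388 = 1187791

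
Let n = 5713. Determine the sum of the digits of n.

16

5+7+1+3 = 16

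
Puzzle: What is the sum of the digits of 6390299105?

6+3+9+0+2+9+9+1+0+5 = 44

44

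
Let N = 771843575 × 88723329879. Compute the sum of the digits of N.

771843575 × 88723329879 = 68480532119711677425
Sum of its 20 digits: 87.

87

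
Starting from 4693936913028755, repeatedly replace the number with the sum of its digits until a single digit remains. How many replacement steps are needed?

2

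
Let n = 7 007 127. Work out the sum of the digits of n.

24

7+0+0+7+1+2+7 = 24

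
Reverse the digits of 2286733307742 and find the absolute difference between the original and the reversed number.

190300069080

Reverse of 2286733307742 is 2477033376822.
|2286733307742 − 2477033376822| = 190300069080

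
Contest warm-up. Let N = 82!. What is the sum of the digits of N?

477

82! = 475364333701284174842138206989404946643813294067993328617160934076743994734899148613007131808479167119360000000000000000000
Sum of its 123 digits: 477.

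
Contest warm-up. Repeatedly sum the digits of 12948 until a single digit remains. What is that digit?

6

1+2+9+4+8 = 24
2+4 = 6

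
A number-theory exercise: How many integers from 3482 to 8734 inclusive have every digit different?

The integers in [3482, 8734] that have every digit different: 3482, 3485, 3486, 3487, 3489, 3490, …, 8732, 8734.
2725 qualify.

2725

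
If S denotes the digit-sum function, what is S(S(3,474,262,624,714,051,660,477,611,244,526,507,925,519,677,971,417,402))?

First digit sum: 217.
2+1+7 = 10.

10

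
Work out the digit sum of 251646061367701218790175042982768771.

156

2+5+1+6+4+6+0+6+1+3+6+7+7+0+1+2+1+8+7+9+0+1+7+5+0+4+2+9+8+2+7+6+8+7+7+1 = 156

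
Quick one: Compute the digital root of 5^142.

The digital root of n equals n mod 9 (or 9 when 9 | n), so we need 5^142 mod 9.
5^142 ≡ 4 (mod 9), so the digital root is 4.

4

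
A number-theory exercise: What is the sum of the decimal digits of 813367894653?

63

8+1+3+3+6+7+8+9+4+6+5+3 = 63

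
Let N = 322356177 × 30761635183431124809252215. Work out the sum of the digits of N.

144

322356177 × 30761635183431124809252215 = 9916203115999551136320398256182055
Sum of its 34 digits: 144.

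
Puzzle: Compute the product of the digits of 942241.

576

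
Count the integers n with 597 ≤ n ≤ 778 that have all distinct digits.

130

The integers in [597, 778] that have all distinct digits: 597, 598, 601, 602, 603, 604, …, 768, 769.
130 qualify.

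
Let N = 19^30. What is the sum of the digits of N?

163

19^30 = 230466617897195215045509519405933293401
Sum of its 39 digits: 163.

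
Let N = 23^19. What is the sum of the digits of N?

122

23^19 = 74615470927590710561908487
Sum of its 26 digits: 122.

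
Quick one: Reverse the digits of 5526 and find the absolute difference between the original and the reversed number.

Reverse of 5526 is 6255.
|5526 − 6255| = 729

729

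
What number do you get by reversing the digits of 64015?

Reversing 64015 gives 51046.

51046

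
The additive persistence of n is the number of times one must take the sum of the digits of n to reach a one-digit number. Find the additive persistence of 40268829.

40268829 → 39 → 12 → 3 (3 steps)

3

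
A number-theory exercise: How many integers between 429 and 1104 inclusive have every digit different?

The integers in [429, 1104] that have every digit different: 429, 430, 431, 432, 435, 436, …, 1097, 1098.
465 qualify.

465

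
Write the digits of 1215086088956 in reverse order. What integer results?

Reversing 1215086088956 gives 6598806805121.

6598806805121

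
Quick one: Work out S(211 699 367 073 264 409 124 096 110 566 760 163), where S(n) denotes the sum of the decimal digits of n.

143

2+1+1+6+9+9+3+6+7+0+7+3+2+6+4+4+0+9+1+2+4+0+9+6+1+1+0+5+6+6+7+6+0+1+6+3 = 143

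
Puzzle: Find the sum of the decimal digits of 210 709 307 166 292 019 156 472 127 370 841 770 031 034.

148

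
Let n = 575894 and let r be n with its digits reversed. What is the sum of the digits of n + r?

Reversal of 575894 is 498575; 575894 + 498575 = 1074469.
Digit sum of 1074469: 1+0+7+4+4+6+9 = 31.

31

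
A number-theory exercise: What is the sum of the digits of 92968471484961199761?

9+2+9+6+8+4+7+1+4+8+4+9+6+1+1+9+9+7+6+1 = 111

111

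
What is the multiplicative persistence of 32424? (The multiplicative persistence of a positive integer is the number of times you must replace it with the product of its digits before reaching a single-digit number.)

32424 → 192 → 18 → 8 (3 steps)

3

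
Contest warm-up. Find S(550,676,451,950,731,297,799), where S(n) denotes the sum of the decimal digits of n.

107

5+5+0+6+7+6+4+5+1+9+5+0+7+3+1+2+9+7+7+9+9 = 107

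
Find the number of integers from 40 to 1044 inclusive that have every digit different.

718

The integers in [40, 1044] that have every digit different: 40, 41, 42, 43, 45, 46, …, 1042, 1043.
718 qualify.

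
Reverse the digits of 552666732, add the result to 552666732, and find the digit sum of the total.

48

Reversal of 552666732 is 237666255; 552666732 + 237666255 = 790332987.
Digit sum of 790332987: 7+9+0+3+3+2+9+8+7 = 48.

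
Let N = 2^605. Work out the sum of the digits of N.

2^605 = 132784498204191774672397051638117156832398279431757980799861034550100889965213060684790625566307321417222332371561625253836644834413176809852379994691646837985957817708848304757932032
Sum of its 183 digits: 851.

851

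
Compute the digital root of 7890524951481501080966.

7+8+9+0+5+2+4+9+5+1+4+8+1+5+0+1+0+8+0+9+6+6 = 98
9+8 = 17
1+7 = 8
(Equivalently, 7890524951481501080966 mod 9 = 8.)

8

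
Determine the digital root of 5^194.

The digital root of n equals n mod 9 (or 9 when 9 | n), so we need 5^194 mod 9.
5^194 ≡ 7 (mod 9), so the digital root is 7.

7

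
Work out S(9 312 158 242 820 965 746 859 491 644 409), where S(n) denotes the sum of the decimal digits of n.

147

9+3+1+2+1+5+8+2+4+2+8+2+0+9+6+5+7+4+6+8+5+9+4+9+1+6+4+4+4+0+9 = 147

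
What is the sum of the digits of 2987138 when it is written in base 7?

2987138 in base 7 is 34250600.
Digit sum: 3+4+2+5+0+6+0+0 = 20.

20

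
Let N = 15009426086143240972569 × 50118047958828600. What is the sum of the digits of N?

15009426086143240972569 × 50118047958828600 = 752243136419820000775741993933972673400
Sum of its 39 digits: 162.

162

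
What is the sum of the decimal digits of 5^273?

890

5^273 = 65888737145190770152178587820437618798187258639803172187986018906925901818560997451564846065309816181644800521439740475440941611838012288617347746101822469899644829638418741524219512939453125
Sum of its 191 digits: 890.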